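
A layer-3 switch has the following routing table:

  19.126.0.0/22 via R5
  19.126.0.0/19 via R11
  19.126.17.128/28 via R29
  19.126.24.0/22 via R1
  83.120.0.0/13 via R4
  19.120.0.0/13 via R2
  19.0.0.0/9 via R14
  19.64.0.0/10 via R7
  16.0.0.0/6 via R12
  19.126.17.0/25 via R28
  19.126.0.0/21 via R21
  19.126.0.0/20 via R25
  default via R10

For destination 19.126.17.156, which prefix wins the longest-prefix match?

Entries matching 19.126.17.156:
  0.0.0.0/0 (default, matches everything)
  16.0.0.0/6 (16.0.0.0 - 19.255.255.255)
  19.0.0.0/9 (19.0.0.0 - 19.127.255.255)
  19.64.0.0/10 (19.64.0.0 - 19.127.255.255)
  19.120.0.0/13 (19.120.0.0 - 19.127.255.255)
  19.126.0.0/19 (19.126.0.0 - 19.126.31.255)
Most specific is 19.126.0.0/19.

19.126.0.0/19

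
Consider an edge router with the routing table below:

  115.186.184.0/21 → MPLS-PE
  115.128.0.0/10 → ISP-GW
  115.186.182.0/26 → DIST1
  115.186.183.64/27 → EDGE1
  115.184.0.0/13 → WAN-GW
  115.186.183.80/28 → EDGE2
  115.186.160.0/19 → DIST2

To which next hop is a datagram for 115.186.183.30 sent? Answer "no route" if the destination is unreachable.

DIST2

Routes whose prefix contains 115.186.183.30:
  115.128.0.0/10 (115.128.0.0 - 115.191.255.255) -> ISP-GW
  115.184.0.0/13 (115.184.0.0 - 115.191.255.255) -> WAN-GW
  115.186.160.0/19 (115.186.160.0 - 115.186.191.255) -> DIST2
More-specific entries that do NOT match:
  115.186.183.80/28 (115.186.183.80 - 115.186.183.95) does not contain 115.186.183.30
  115.186.183.64/27 (115.186.183.64 - 115.186.183.95) does not contain 115.186.183.30
  115.186.182.0/26 (115.186.182.0 - 115.186.182.63) does not contain 115.186.183.30
  115.186.184.0/21 (115.186.184.0 - 115.186.191.255) does not contain 115.186.183.30
Longest matching prefix is /19 -> next hop DIST2.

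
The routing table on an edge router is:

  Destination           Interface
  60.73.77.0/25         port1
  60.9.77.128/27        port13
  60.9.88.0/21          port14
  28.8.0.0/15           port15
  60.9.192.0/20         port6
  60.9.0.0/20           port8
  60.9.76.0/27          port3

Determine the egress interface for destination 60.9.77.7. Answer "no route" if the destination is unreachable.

No entry's prefix contains 60.9.77.7; there is no default route.

no route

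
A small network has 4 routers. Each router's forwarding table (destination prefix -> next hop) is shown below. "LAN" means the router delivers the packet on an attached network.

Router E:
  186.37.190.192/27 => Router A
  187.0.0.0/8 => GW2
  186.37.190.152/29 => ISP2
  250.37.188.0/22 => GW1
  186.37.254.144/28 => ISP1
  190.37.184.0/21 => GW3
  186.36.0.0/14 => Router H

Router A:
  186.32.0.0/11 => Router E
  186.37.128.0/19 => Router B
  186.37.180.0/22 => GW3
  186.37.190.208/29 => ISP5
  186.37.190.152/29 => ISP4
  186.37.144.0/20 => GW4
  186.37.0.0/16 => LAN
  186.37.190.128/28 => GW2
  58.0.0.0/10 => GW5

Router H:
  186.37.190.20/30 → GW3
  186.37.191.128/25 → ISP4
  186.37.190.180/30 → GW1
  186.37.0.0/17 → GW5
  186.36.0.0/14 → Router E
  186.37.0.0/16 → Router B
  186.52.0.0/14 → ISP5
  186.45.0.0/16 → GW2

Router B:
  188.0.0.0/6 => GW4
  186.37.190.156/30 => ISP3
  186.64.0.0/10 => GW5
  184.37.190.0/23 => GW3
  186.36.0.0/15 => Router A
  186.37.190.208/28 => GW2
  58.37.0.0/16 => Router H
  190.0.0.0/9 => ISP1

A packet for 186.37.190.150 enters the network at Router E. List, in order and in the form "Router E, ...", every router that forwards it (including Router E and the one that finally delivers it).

Router E, Router H, Router B, Router A

At Router E: longest match for 186.37.190.150 is 186.36.0.0/14 -> Router H
At Router H: longest match for 186.37.190.150 is 186.37.0.0/16 -> Router B
At Router B: longest match for 186.37.190.150 is 186.36.0.0/15 -> Router A
At Router A: longest match for 186.37.190.150 is 186.37.0.0/16 -> LAN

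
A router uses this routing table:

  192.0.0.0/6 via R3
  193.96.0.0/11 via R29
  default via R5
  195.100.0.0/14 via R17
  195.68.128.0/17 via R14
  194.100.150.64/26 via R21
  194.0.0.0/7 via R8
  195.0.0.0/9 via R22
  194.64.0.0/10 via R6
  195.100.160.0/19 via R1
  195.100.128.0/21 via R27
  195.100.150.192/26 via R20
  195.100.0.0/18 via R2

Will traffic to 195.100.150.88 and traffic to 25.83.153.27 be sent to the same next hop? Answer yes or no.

no

195.100.150.88: longest match 195.100.0.0/14 -> R17
25.83.153.27: longest match 0.0.0.0/0 -> R5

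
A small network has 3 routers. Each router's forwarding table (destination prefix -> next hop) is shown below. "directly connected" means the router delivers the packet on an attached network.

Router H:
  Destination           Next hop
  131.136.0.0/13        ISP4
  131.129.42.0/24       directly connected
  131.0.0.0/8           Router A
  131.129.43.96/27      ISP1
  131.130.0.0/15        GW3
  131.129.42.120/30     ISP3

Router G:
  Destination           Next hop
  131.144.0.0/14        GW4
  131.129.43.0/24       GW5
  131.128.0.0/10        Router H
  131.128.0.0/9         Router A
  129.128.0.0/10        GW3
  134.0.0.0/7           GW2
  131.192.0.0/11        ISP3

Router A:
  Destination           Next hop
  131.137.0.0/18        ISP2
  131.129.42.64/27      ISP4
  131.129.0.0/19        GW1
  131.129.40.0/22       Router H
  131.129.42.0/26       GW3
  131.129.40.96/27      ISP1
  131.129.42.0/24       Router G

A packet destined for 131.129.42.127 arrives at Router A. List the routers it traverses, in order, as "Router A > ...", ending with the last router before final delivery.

Router A > Router G > Router H

At Router A: longest match for 131.129.42.127 is 131.129.42.0/24 -> Router G
At Router G: longest match for 131.129.42.127 is 131.128.0.0/10 -> Router H
At Router H: longest match for 131.129.42.127 is 131.129.42.0/24 -> directly connected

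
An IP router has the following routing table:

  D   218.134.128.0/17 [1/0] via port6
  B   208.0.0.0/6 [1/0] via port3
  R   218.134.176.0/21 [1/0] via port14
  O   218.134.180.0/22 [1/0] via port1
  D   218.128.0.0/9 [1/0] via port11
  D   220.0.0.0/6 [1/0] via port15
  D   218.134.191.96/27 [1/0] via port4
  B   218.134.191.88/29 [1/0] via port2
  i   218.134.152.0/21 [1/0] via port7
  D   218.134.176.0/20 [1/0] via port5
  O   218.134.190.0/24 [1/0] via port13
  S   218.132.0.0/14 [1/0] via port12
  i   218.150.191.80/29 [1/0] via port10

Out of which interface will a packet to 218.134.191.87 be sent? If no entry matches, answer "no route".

Routes whose prefix contains 218.134.191.87:
  218.128.0.0/9 (218.128.0.0 - 218.255.255.255) -> port11
  218.132.0.0/14 (218.132.0.0 - 218.135.255.255) -> port12
  218.134.128.0/17 (218.134.128.0 - 218.134.255.255) -> port6
  218.134.176.0/20 (218.134.176.0 - 218.134.191.255) -> port5
More-specific entries that do NOT match:
  218.134.191.88/29 (218.134.191.88 - 218.134.191.95) does not contain 218.134.191.87
  218.150.191.80/29 (218.150.191.80 - 218.150.191.87) does not contain 218.134.191.87
  218.134.191.96/27 (218.134.191.96 - 218.134.191.127) does not contain 218.134.191.87
  218.134.190.0/24 (218.134.190.0 - 218.134.190.255) does not contain 218.134.191.87
  218.134.180.0/22 (218.134.180.0 - 218.134.183.255) does not contain 218.134.191.87
  218.134.176.0/21 (218.134.176.0 - 218.134.183.255) does not contain 218.134.191.87
  218.134.152.0/21 (218.134.152.0 - 218.134.159.255) does not contain 218.134.191.87
Longest matching prefix is /20 -> interface port5.

port5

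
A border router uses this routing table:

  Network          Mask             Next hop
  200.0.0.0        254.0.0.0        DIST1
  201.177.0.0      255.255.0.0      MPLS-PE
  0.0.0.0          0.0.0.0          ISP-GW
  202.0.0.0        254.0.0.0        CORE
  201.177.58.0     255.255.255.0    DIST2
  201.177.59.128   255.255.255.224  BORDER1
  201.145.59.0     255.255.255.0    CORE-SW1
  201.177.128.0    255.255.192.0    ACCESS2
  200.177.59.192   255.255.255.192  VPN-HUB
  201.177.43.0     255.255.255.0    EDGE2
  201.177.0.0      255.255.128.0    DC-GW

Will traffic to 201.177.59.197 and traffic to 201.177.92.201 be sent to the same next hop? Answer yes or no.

yes

201.177.59.197: longest match 201.177.0.0/17 -> DC-GW
201.177.92.201: longest match 201.177.0.0/17 -> DC-GW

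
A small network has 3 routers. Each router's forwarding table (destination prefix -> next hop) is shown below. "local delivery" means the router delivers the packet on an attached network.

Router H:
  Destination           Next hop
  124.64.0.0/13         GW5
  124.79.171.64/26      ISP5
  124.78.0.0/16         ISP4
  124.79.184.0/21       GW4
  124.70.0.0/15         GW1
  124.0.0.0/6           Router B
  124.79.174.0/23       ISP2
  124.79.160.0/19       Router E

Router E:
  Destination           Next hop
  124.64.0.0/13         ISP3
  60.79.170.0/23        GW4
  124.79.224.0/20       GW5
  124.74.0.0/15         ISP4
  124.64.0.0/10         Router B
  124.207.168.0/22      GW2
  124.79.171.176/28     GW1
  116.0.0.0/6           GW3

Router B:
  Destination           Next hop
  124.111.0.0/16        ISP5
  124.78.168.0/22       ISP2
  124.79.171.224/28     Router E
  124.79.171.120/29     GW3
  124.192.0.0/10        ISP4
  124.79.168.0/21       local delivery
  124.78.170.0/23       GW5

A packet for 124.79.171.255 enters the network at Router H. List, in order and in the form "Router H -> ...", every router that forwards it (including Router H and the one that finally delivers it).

Router H -> Router E -> Router B

At Router H: longest match for 124.79.171.255 is 124.79.160.0/19 -> Router E
At Router E: longest match for 124.79.171.255 is 124.64.0.0/10 -> Router B
At Router B: longest match for 124.79.171.255 is 124.79.168.0/21 -> local delivery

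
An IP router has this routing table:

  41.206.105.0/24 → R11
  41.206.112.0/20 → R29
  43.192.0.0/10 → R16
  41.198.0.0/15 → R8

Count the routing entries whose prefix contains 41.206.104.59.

No listed prefix contains 41.206.104.59.
Total matching entries: 0.

0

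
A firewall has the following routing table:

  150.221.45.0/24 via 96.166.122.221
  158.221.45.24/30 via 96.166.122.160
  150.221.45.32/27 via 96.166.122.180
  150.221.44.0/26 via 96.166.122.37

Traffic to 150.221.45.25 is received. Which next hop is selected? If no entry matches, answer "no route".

96.166.122.221

Routes whose prefix contains 150.221.45.25:
  150.221.45.0/24 (150.221.45.0 - 150.221.45.255) -> 96.166.122.221
More-specific entries that do NOT match:
  158.221.45.24/30 (158.221.45.24 - 158.221.45.27) does not contain 150.221.45.25
  150.221.45.32/27 (150.221.45.32 - 150.221.45.63) does not contain 150.221.45.25
  150.221.44.0/26 (150.221.44.0 - 150.221.44.63) does not contain 150.221.45.25
Longest matching prefix is /24 -> next hop 96.166.122.221.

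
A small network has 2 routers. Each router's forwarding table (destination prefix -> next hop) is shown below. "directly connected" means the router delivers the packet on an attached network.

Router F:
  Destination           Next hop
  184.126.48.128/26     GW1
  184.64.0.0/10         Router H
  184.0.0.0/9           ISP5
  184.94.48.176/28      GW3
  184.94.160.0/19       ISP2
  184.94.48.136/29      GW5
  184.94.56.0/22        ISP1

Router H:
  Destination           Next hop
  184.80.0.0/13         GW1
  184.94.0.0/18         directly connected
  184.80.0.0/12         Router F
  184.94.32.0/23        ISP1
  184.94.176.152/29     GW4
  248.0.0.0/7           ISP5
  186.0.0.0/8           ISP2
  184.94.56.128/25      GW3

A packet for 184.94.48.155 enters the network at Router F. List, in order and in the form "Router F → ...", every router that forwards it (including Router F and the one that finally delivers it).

Router F → Router H

At Router F: longest match for 184.94.48.155 is 184.64.0.0/10 -> Router H
At Router H: longest match for 184.94.48.155 is 184.94.0.0/18 -> directly connected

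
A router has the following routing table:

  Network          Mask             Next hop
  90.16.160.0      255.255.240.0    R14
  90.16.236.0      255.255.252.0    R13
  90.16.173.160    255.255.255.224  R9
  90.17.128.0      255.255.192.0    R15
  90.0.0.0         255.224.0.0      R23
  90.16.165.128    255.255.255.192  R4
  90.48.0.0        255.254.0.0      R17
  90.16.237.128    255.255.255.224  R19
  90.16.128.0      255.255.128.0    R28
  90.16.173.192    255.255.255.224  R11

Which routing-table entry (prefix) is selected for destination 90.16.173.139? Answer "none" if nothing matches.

Entries matching 90.16.173.139:
  90.0.0.0/11 (90.0.0.0 - 90.31.255.255)
  90.16.128.0/17 (90.16.128.0 - 90.16.255.255)
  90.16.160.0/20 (90.16.160.0 - 90.16.175.255)
Most specific is 90.16.160.0/20.

90.16.160.0/20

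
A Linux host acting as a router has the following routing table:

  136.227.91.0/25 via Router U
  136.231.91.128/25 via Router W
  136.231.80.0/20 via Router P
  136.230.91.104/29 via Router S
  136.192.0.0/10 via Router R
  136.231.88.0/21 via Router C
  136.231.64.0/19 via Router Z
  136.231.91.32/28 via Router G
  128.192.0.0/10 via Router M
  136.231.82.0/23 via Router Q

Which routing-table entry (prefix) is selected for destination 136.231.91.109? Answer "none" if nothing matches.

Entries matching 136.231.91.109:
  136.192.0.0/10 (136.192.0.0 - 136.255.255.255)
  136.231.64.0/19 (136.231.64.0 - 136.231.95.255)
  136.231.80.0/20 (136.231.80.0 - 136.231.95.255)
  136.231.88.0/21 (136.231.88.0 - 136.231.95.255)
Most specific is 136.231.88.0/21.

136.231.88.0/21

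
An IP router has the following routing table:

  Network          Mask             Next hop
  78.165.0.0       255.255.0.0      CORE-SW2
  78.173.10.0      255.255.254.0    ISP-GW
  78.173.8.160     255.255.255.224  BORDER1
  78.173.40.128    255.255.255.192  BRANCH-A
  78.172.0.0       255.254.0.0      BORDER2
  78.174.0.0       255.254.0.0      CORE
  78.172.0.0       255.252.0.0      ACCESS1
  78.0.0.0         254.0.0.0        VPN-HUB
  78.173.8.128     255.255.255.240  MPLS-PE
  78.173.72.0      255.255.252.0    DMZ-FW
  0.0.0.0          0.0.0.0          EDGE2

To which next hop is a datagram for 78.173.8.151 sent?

Routes whose prefix contains 78.173.8.151:
  0.0.0.0/0 (default, matches everything) -> EDGE2
  78.0.0.0/7 (78.0.0.0 - 79.255.255.255) -> VPN-HUB
  78.172.0.0/14 (78.172.0.0 - 78.175.255.255) -> ACCESS1
  78.172.0.0/15 (78.172.0.0 - 78.173.255.255) -> BORDER2
More-specific entries that do NOT match:
  78.173.8.128/28 (78.173.8.128 - 78.173.8.143) does not contain 78.173.8.151
  78.173.8.160/27 (78.173.8.160 - 78.173.8.191) does not contain 78.173.8.151
  78.173.40.128/26 (78.173.40.128 - 78.173.40.191) does not contain 78.173.8.151
  78.173.10.0/23 (78.173.10.0 - 78.173.11.255) does not contain 78.173.8.151
  78.173.72.0/22 (78.173.72.0 - 78.173.75.255) does not contain 78.173.8.151
  78.165.0.0/16 (78.165.0.0 - 78.165.255.255) does not contain 78.173.8.151
Longest matching prefix is /15 -> next hop BORDER2.

BORDER2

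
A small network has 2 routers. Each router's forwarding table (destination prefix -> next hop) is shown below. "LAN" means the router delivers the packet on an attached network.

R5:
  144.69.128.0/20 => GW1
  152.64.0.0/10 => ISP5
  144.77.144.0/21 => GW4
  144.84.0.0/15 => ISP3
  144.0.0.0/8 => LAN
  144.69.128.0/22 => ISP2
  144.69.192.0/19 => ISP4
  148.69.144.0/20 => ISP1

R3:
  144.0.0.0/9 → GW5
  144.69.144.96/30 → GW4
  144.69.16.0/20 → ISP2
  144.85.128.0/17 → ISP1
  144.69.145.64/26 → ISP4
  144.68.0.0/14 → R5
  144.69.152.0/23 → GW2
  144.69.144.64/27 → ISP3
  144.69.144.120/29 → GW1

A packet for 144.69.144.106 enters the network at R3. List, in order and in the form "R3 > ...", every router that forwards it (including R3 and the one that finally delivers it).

R3 > R5

At R3: longest match for 144.69.144.106 is 144.68.0.0/14 -> R5
At R5: longest match for 144.69.144.106 is 144.0.0.0/8 -> LAN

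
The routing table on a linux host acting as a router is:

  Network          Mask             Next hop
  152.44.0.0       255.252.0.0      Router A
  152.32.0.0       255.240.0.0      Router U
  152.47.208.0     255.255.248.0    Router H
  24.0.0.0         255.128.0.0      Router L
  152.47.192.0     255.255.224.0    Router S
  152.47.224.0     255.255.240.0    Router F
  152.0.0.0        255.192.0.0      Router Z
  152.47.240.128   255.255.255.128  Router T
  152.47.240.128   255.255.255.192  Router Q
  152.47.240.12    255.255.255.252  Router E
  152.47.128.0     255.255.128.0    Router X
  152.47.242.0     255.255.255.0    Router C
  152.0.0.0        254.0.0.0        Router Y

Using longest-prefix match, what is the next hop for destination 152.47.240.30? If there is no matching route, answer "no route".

Routes whose prefix contains 152.47.240.30:
  152.0.0.0/7 (152.0.0.0 - 153.255.255.255) -> Router Y
  152.0.0.0/10 (152.0.0.0 - 152.63.255.255) -> Router Z
  152.32.0.0/12 (152.32.0.0 - 152.47.255.255) -> Router U
  152.44.0.0/14 (152.44.0.0 - 152.47.255.255) -> Router A
  152.47.128.0/17 (152.47.128.0 - 152.47.255.255) -> Router X
More-specific entries that do NOT match:
  152.47.240.12/30 (152.47.240.12 - 152.47.240.15) does not contain 152.47.240.30
  152.47.240.128/26 (152.47.240.128 - 152.47.240.191) does not contain 152.47.240.30
  152.47.240.128/25 (152.47.240.128 - 152.47.240.255) does not contain 152.47.240.30
  152.47.242.0/24 (152.47.242.0 - 152.47.242.255) does not contain 152.47.240.30
  152.47.208.0/21 (152.47.208.0 - 152.47.215.255) does not contain 152.47.240.30
  152.47.224.0/20 (152.47.224.0 - 152.47.239.255) does not contain 152.47.240.30
  152.47.192.0/19 (152.47.192.0 - 152.47.223.255) does not contain 152.47.240.30
Longest matching prefix is /17 -> next hop Router X.

Router X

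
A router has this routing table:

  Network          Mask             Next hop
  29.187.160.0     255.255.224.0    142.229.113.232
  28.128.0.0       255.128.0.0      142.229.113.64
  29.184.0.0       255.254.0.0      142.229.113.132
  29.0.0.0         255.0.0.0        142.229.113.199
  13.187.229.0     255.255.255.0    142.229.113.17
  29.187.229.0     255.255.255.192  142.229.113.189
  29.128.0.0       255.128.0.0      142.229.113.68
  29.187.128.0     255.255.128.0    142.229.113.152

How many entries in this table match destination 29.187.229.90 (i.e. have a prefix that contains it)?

3

Prefixes containing 29.187.229.90:
  29.0.0.0/8 (29.0.0.0 - 29.255.255.255)
  29.128.0.0/9 (29.128.0.0 - 29.255.255.255)
  29.187.128.0/17 (29.187.128.0 - 29.187.255.255)
Total matching entries: 3.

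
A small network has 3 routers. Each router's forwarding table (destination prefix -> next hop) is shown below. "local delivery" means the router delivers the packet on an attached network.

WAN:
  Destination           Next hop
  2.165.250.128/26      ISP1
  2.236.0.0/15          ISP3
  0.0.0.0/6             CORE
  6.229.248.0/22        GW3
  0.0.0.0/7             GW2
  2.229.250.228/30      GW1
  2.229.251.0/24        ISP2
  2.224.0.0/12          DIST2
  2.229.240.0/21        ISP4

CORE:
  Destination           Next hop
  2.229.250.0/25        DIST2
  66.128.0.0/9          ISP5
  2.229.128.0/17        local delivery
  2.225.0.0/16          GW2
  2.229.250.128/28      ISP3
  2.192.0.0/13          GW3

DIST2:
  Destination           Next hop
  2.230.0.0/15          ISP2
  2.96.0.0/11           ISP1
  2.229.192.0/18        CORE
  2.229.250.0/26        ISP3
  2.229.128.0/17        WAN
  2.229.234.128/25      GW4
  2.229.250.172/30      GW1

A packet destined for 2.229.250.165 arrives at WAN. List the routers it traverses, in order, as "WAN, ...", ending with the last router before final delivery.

WAN, DIST2, CORE

At WAN: longest match for 2.229.250.165 is 2.224.0.0/12 -> DIST2
At DIST2: longest match for 2.229.250.165 is 2.229.192.0/18 -> CORE
At CORE: longest match for 2.229.250.165 is 2.229.128.0/17 -> local delivery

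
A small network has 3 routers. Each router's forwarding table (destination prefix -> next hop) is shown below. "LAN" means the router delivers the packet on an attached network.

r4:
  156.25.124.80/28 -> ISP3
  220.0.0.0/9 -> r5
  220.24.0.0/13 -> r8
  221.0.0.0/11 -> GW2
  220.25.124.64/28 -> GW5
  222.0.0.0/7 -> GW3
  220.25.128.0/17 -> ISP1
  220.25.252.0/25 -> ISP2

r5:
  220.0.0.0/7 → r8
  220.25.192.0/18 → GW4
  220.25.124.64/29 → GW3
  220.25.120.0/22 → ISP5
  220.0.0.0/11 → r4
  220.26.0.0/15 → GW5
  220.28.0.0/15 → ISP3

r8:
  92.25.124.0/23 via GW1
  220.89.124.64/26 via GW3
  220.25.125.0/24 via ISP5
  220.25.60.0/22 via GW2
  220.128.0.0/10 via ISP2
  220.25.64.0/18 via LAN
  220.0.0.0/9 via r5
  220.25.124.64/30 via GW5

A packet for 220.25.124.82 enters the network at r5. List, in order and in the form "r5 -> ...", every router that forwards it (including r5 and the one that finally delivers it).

At r5: longest match for 220.25.124.82 is 220.0.0.0/11 -> r4
At r4: longest match for 220.25.124.82 is 220.24.0.0/13 -> r8
At r8: longest match for 220.25.124.82 is 220.25.64.0/18 -> LAN

r5 -> r4 -> r8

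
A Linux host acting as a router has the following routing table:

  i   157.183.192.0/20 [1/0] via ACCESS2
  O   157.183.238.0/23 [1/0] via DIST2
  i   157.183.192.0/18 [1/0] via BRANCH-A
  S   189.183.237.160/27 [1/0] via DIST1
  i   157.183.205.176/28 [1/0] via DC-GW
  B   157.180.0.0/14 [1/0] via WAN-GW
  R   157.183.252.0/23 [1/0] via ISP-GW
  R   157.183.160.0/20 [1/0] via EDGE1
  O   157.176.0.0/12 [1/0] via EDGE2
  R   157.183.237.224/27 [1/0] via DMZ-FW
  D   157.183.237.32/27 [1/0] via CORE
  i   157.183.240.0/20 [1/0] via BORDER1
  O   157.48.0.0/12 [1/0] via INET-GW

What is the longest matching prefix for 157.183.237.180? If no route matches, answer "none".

Entries matching 157.183.237.180:
  157.176.0.0/12 (157.176.0.0 - 157.191.255.255)
  157.180.0.0/14 (157.180.0.0 - 157.183.255.255)
  157.183.192.0/18 (157.183.192.0 - 157.183.255.255)
Most specific is 157.183.192.0/18.

157.183.192.0/18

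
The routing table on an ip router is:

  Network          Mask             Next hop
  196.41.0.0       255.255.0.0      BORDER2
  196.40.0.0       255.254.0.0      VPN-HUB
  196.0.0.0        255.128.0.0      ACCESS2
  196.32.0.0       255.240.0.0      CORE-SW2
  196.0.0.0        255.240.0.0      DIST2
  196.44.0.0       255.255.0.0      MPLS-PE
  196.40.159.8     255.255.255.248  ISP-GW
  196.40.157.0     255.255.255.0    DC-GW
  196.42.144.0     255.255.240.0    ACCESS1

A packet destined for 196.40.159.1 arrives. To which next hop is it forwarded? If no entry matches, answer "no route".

Routes whose prefix contains 196.40.159.1:
  196.0.0.0/9 (196.0.0.0 - 196.127.255.255) -> ACCESS2
  196.32.0.0/12 (196.32.0.0 - 196.47.255.255) -> CORE-SW2
  196.40.0.0/15 (196.40.0.0 - 196.41.255.255) -> VPN-HUB
More-specific entries that do NOT match:
  196.40.159.8/29 (196.40.159.8 - 196.40.159.15) does not contain 196.40.159.1
  196.40.157.0/24 (196.40.157.0 - 196.40.157.255) does not contain 196.40.159.1
  196.42.144.0/20 (196.42.144.0 - 196.42.159.255) does not contain 196.40.159.1
  196.41.0.0/16 (196.41.0.0 - 196.41.255.255) does not contain 196.40.159.1
  196.44.0.0/16 (196.44.0.0 - 196.44.255.255) does not contain 196.40.159.1
Longest matching prefix is /15 -> next hop VPN-HUB.

VPN-HUB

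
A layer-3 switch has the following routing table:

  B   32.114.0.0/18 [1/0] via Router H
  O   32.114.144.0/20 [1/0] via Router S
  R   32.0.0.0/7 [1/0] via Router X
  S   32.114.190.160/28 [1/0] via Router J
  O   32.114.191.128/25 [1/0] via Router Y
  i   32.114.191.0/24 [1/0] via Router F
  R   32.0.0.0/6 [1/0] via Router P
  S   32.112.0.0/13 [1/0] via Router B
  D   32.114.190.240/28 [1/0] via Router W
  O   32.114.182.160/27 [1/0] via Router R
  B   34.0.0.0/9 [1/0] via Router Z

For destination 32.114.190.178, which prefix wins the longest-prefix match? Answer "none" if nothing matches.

32.112.0.0/13

Entries matching 32.114.190.178:
  32.0.0.0/6 (32.0.0.0 - 35.255.255.255)
  32.0.0.0/7 (32.0.0.0 - 33.255.255.255)
  32.112.0.0/13 (32.112.0.0 - 32.119.255.255)
Most specific is 32.112.0.0/13.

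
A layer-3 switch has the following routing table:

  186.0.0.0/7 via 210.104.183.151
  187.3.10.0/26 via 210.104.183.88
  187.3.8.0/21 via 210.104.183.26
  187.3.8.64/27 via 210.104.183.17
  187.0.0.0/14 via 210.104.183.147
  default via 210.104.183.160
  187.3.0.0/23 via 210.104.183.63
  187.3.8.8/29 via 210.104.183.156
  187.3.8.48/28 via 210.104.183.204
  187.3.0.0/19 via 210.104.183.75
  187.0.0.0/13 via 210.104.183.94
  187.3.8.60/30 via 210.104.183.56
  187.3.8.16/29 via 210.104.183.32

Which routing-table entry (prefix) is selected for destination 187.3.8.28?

Entries matching 187.3.8.28:
  0.0.0.0/0 (default, matches everything)
  186.0.0.0/7 (186.0.0.0 - 187.255.255.255)
  187.0.0.0/13 (187.0.0.0 - 187.7.255.255)
  187.0.0.0/14 (187.0.0.0 - 187.3.255.255)
  187.3.0.0/19 (187.3.0.0 - 187.3.31.255)
  187.3.8.0/21 (187.3.8.0 - 187.3.15.255)
Most specific is 187.3.8.0/21.

187.3.8.0/21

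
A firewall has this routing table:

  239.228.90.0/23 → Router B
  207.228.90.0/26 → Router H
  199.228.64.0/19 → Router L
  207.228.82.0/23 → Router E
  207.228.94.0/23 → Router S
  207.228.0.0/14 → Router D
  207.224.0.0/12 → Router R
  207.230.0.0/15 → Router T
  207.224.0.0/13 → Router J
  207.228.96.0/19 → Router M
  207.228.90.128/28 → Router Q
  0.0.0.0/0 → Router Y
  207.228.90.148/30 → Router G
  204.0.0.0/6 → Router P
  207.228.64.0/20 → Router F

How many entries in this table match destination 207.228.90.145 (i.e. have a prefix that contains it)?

Prefixes containing 207.228.90.145:
  0.0.0.0/0 (default, matches everything)
  204.0.0.0/6 (204.0.0.0 - 207.255.255.255)
  207.224.0.0/12 (207.224.0.0 - 207.239.255.255)
  207.224.0.0/13 (207.224.0.0 - 207.231.255.255)
  207.228.0.0/14 (207.228.0.0 - 207.231.255.255)
Total matching entries: 5.

5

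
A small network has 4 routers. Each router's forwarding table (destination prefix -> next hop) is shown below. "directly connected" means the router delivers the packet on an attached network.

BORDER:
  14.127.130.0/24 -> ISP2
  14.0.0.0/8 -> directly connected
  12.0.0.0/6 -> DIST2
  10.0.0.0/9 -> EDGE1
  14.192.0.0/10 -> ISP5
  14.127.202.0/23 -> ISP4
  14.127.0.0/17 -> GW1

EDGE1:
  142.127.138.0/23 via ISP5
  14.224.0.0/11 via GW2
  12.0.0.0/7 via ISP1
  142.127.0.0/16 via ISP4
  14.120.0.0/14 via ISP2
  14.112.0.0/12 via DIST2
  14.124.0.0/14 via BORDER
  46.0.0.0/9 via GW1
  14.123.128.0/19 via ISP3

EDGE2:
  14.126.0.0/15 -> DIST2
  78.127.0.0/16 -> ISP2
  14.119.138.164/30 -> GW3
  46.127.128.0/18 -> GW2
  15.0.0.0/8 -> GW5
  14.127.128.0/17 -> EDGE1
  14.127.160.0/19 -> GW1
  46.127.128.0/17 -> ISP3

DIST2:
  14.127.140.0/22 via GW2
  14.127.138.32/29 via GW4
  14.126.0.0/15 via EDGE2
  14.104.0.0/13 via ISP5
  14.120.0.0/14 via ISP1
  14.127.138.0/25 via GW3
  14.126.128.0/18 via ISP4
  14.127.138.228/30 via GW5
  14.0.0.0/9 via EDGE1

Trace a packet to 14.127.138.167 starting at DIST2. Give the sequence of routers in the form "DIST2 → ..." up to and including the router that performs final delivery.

At DIST2: longest match for 14.127.138.167 is 14.126.0.0/15 -> EDGE2
At EDGE2: longest match for 14.127.138.167 is 14.127.128.0/17 -> EDGE1
At EDGE1: longest match for 14.127.138.167 is 14.124.0.0/14 -> BORDER
At BORDER: longest match for 14.127.138.167 is 14.0.0.0/8 -> directly connected

DIST2 → EDGE2 → EDGE1 → BORDER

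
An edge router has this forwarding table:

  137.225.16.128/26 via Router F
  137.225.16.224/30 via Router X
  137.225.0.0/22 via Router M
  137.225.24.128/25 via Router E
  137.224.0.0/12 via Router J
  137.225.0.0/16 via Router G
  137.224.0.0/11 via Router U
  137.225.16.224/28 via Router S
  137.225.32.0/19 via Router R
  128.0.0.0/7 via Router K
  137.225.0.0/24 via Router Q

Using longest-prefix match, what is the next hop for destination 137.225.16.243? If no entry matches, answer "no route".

Routes whose prefix contains 137.225.16.243:
  137.224.0.0/11 (137.224.0.0 - 137.255.255.255) -> Router U
  137.224.0.0/12 (137.224.0.0 - 137.239.255.255) -> Router J
  137.225.0.0/16 (137.225.0.0 - 137.225.255.255) -> Router G
More-specific entries that do NOT match:
  137.225.16.224/30 (137.225.16.224 - 137.225.16.227) does not contain 137.225.16.243
  137.225.16.224/28 (137.225.16.224 - 137.225.16.239) does not contain 137.225.16.243
  137.225.16.128/26 (137.225.16.128 - 137.225.16.191) does not contain 137.225.16.243
  137.225.24.128/25 (137.225.24.128 - 137.225.24.255) does not contain 137.225.16.243
  137.225.0.0/24 (137.225.0.0 - 137.225.0.255) does not contain 137.225.16.243
  137.225.0.0/22 (137.225.0.0 - 137.225.3.255) does not contain 137.225.16.243
  137.225.32.0/19 (137.225.32.0 - 137.225.63.255) does not contain 137.225.16.243
Longest matching prefix is /16 -> next hop Router G.

Router G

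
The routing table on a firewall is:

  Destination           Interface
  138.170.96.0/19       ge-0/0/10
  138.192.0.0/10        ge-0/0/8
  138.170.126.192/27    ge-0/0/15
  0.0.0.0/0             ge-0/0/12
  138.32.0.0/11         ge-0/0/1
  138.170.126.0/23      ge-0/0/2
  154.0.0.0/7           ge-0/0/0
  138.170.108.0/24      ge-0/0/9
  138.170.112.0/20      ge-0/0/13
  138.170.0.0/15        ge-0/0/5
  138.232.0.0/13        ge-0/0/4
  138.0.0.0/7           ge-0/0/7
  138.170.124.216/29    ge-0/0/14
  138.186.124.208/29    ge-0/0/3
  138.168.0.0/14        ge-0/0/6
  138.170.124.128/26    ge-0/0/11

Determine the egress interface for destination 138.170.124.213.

ge-0/0/13

Routes whose prefix contains 138.170.124.213:
  0.0.0.0/0 (default, matches everything) -> ge-0/0/12
  138.0.0.0/7 (138.0.0.0 - 139.255.255.255) -> ge-0/0/7
  138.168.0.0/14 (138.168.0.0 - 138.171.255.255) -> ge-0/0/6
  138.170.0.0/15 (138.170.0.0 - 138.171.255.255) -> ge-0/0/5
  138.170.96.0/19 (138.170.96.0 - 138.170.127.255) -> ge-0/0/10
  138.170.112.0/20 (138.170.112.0 - 138.170.127.255) -> ge-0/0/13
More-specific entries that do NOT match:
  138.170.124.216/29 (138.170.124.216 - 138.170.124.223) does not contain 138.170.124.213
  138.186.124.208/29 (138.186.124.208 - 138.186.124.215) does not contain 138.170.124.213
  138.170.126.192/27 (138.170.126.192 - 138.170.126.223) does not contain 138.170.124.213
  138.170.124.128/26 (138.170.124.128 - 138.170.124.191) does not contain 138.170.124.213
  138.170.108.0/24 (138.170.108.0 - 138.170.108.255) does not contain 138.170.124.213
  138.170.126.0/23 (138.170.126.0 - 138.170.127.255) does not contain 138.170.124.213
Longest matching prefix is /20 -> interface ge-0/0/13.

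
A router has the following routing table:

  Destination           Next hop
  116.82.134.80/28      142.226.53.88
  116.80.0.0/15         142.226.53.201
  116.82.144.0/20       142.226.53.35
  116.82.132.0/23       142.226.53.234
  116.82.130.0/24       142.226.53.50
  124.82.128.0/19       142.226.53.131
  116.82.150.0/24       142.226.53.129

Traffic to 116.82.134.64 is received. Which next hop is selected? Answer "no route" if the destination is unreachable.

no route

No entry's prefix contains 116.82.134.64; there is no default route.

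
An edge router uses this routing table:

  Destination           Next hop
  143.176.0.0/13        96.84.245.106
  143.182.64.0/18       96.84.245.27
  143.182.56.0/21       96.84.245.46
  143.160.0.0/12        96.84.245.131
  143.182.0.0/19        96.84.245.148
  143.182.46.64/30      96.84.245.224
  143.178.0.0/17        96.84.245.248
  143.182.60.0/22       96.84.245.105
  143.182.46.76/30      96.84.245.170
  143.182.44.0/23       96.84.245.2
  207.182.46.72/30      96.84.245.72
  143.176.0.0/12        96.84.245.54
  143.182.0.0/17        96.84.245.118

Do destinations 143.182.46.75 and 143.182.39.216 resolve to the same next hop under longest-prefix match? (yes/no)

yes

143.182.46.75: longest match 143.182.0.0/17 -> 96.84.245.118
143.182.39.216: longest match 143.182.0.0/17 -> 96.84.245.118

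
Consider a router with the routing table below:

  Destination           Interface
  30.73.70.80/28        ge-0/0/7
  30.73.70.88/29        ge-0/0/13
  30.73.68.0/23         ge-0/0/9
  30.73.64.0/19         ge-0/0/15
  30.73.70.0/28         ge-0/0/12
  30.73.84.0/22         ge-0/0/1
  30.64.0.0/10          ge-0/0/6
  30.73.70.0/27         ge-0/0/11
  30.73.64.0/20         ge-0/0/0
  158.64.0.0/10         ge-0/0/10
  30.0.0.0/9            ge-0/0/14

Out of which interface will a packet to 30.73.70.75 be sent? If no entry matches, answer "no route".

ge-0/0/0

Routes whose prefix contains 30.73.70.75:
  30.0.0.0/9 (30.0.0.0 - 30.127.255.255) -> ge-0/0/14
  30.64.0.0/10 (30.64.0.0 - 30.127.255.255) -> ge-0/0/6
  30.73.64.0/19 (30.73.64.0 - 30.73.95.255) -> ge-0/0/15
  30.73.64.0/20 (30.73.64.0 - 30.73.79.255) -> ge-0/0/0
More-specific entries that do NOT match:
  30.73.70.88/29 (30.73.70.88 - 30.73.70.95) does not contain 30.73.70.75
  30.73.70.80/28 (30.73.70.80 - 30.73.70.95) does not contain 30.73.70.75
  30.73.70.0/28 (30.73.70.0 - 30.73.70.15) does not contain 30.73.70.75
  30.73.70.0/27 (30.73.70.0 - 30.73.70.31) does not contain 30.73.70.75
  30.73.68.0/23 (30.73.68.0 - 30.73.69.255) does not contain 30.73.70.75
  30.73.84.0/22 (30.73.84.0 - 30.73.87.255) does not contain 30.73.70.75
Longest matching prefix is /20 -> interface ge-0/0/0.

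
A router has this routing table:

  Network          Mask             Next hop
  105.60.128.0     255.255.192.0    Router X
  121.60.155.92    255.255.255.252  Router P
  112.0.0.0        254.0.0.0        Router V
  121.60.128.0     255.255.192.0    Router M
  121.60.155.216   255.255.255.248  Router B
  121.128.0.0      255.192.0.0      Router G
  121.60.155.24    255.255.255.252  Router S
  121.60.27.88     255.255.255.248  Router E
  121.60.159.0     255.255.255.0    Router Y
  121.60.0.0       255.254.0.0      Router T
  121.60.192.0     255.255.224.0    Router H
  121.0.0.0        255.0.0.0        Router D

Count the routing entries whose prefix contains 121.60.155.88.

Prefixes containing 121.60.155.88:
  121.0.0.0/8 (121.0.0.0 - 121.255.255.255)
  121.60.0.0/15 (121.60.0.0 - 121.61.255.255)
  121.60.128.0/18 (121.60.128.0 - 121.60.191.255)
Total matching entries: 3.

3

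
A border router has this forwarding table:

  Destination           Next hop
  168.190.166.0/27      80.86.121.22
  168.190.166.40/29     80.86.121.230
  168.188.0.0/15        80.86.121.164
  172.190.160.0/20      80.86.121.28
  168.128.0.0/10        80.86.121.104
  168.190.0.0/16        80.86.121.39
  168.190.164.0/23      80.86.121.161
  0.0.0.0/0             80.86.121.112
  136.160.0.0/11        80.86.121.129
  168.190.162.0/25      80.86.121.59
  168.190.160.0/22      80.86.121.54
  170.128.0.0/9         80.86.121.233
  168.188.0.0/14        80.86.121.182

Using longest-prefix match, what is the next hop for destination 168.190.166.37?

80.86.121.39

Routes whose prefix contains 168.190.166.37:
  0.0.0.0/0 (default, matches everything) -> 80.86.121.112
  168.128.0.0/10 (168.128.0.0 - 168.191.255.255) -> 80.86.121.104
  168.188.0.0/14 (168.188.0.0 - 168.191.255.255) -> 80.86.121.182
  168.190.0.0/16 (168.190.0.0 - 168.190.255.255) -> 80.86.121.39
More-specific entries that do NOT match:
  168.190.166.40/29 (168.190.166.40 - 168.190.166.47) does not contain 168.190.166.37
  168.190.166.0/27 (168.190.166.0 - 168.190.166.31) does not contain 168.190.166.37
  168.190.162.0/25 (168.190.162.0 - 168.190.162.127) does not contain 168.190.166.37
  168.190.164.0/23 (168.190.164.0 - 168.190.165.255) does not contain 168.190.166.37
  168.190.160.0/22 (168.190.160.0 - 168.190.163.255) does not contain 168.190.166.37
  172.190.160.0/20 (172.190.160.0 - 172.190.175.255) does not contain 168.190.166.37
Longest matching prefix is /16 -> next hop 80.86.121.39.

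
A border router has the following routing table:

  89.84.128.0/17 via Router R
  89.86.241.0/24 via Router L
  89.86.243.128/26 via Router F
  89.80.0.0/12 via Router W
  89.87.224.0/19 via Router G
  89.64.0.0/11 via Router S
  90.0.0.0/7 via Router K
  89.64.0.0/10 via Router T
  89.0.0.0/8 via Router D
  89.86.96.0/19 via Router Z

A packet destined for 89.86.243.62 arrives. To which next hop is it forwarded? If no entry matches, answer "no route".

Routes whose prefix contains 89.86.243.62:
  89.0.0.0/8 (89.0.0.0 - 89.255.255.255) -> Router D
  89.64.0.0/10 (89.64.0.0 - 89.127.255.255) -> Router T
  89.64.0.0/11 (89.64.0.0 - 89.95.255.255) -> Router S
  89.80.0.0/12 (89.80.0.0 - 89.95.255.255) -> Router W
More-specific entries that do NOT match:
  89.86.243.128/26 (89.86.243.128 - 89.86.243.191) does not contain 89.86.243.62
  89.86.241.0/24 (89.86.241.0 - 89.86.241.255) does not contain 89.86.243.62
  89.87.224.0/19 (89.87.224.0 - 89.87.255.255) does not contain 89.86.243.62
  89.86.96.0/19 (89.86.96.0 - 89.86.127.255) does not contain 89.86.243.62
  89.84.128.0/17 (89.84.128.0 - 89.84.255.255) does not contain 89.86.243.62
Longest matching prefix is /12 -> next hop Router W.

Router W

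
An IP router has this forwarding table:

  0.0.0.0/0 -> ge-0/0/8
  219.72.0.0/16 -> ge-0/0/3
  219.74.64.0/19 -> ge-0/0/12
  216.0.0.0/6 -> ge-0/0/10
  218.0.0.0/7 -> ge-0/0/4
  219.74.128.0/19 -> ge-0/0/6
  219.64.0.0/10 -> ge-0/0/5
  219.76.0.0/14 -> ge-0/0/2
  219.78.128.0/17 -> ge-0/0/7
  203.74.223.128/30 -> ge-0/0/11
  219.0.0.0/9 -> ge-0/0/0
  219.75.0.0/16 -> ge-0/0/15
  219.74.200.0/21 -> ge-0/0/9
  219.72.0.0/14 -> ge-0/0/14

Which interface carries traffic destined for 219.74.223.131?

ge-0/0/14

Routes whose prefix contains 219.74.223.131:
  0.0.0.0/0 (default, matches everything) -> ge-0/0/8
  216.0.0.0/6 (216.0.0.0 - 219.255.255.255) -> ge-0/0/10
  218.0.0.0/7 (218.0.0.0 - 219.255.255.255) -> ge-0/0/4
  219.0.0.0/9 (219.0.0.0 - 219.127.255.255) -> ge-0/0/0
  219.64.0.0/10 (219.64.0.0 - 219.127.255.255) -> ge-0/0/5
  219.72.0.0/14 (219.72.0.0 - 219.75.255.255) -> ge-0/0/14
More-specific entries that do NOT match:
  203.74.223.128/30 (203.74.223.128 - 203.74.223.131) does not contain 219.74.223.131
  219.74.200.0/21 (219.74.200.0 - 219.74.207.255) does not contain 219.74.223.131
  219.74.64.0/19 (219.74.64.0 - 219.74.95.255) does not contain 219.74.223.131
  219.74.128.0/19 (219.74.128.0 - 219.74.159.255) does not contain 219.74.223.131
  219.78.128.0/17 (219.78.128.0 - 219.78.255.255) does not contain 219.74.223.131
  219.72.0.0/16 (219.72.0.0 - 219.72.255.255) does not contain 219.74.223.131
  219.75.0.0/16 (219.75.0.0 - 219.75.255.255) does not contain 219.74.223.131
Longest matching prefix is /14 -> interface ge-0/0/14.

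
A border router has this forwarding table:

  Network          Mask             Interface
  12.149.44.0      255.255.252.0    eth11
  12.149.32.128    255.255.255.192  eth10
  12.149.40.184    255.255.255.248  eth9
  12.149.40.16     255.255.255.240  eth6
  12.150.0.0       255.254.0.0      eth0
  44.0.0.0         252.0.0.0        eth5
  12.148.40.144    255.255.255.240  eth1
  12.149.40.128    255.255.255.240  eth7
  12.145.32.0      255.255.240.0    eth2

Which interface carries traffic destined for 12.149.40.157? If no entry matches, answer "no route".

No entry's prefix contains 12.149.40.157; there is no default route.

no route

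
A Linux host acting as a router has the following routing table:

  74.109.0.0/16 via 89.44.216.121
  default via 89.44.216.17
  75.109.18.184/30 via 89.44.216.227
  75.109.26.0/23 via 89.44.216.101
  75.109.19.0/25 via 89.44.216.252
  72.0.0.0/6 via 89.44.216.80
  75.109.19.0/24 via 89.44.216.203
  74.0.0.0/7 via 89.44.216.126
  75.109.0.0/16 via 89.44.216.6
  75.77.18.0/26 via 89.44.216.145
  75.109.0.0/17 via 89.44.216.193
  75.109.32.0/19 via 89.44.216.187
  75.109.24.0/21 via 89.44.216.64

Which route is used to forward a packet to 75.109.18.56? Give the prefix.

75.109.0.0/17

Entries matching 75.109.18.56:
  0.0.0.0/0 (default, matches everything)
  72.0.0.0/6 (72.0.0.0 - 75.255.255.255)
  74.0.0.0/7 (74.0.0.0 - 75.255.255.255)
  75.109.0.0/16 (75.109.0.0 - 75.109.255.255)
  75.109.0.0/17 (75.109.0.0 - 75.109.127.255)
Most specific is 75.109.0.0/17.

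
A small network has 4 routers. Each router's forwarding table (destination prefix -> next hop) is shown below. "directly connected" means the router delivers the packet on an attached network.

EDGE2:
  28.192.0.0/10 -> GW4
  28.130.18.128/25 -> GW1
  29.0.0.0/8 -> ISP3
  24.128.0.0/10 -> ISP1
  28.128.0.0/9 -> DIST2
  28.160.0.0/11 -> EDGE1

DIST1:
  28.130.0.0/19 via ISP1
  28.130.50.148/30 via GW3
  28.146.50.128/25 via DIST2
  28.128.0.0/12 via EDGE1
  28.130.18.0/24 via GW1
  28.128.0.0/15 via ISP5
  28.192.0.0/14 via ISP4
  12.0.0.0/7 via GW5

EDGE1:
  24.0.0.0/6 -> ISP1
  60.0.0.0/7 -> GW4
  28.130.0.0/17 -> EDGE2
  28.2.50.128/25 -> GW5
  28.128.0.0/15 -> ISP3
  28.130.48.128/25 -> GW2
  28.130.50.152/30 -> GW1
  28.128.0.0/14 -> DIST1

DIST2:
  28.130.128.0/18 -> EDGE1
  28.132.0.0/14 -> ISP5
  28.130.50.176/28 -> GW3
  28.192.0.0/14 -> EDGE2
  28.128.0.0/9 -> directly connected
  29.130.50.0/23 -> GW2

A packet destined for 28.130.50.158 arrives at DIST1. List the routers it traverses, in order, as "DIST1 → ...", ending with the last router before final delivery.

DIST1 → EDGE1 → EDGE2 → DIST2

At DIST1: longest match for 28.130.50.158 is 28.128.0.0/12 -> EDGE1
At EDGE1: longest match for 28.130.50.158 is 28.130.0.0/17 -> EDGE2
At EDGE2: longest match for 28.130.50.158 is 28.128.0.0/9 -> DIST2
At DIST2: longest match for 28.130.50.158 is 28.128.0.0/9 -> directly connected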